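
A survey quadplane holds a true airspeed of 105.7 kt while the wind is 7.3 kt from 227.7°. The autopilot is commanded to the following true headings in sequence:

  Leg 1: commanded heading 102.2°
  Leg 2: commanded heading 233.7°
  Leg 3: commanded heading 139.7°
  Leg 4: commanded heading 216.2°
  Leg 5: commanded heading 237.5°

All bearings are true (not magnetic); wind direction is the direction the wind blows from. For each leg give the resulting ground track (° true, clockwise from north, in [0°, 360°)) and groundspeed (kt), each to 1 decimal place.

Leg 1: track=99.1°, groundspeed=110.1 kt
Leg 2: track=234.1°, groundspeed=98.4 kt
Leg 3: track=135.7°, groundspeed=105.7 kt
Leg 4: track=215.4°, groundspeed=98.6 kt
Leg 5: track=238.2°, groundspeed=98.5 kt

Leg 1: heading 102.2°; drift -3.1° → track 99.1°, groundspeed 110.1 kt
Leg 2: heading 233.7°; drift +0.4° → track 234.1°, groundspeed 98.4 kt
Leg 3: heading 139.7°; drift -4.0° → track 135.7°, groundspeed 105.7 kt
Leg 4: heading 216.2°; drift -0.8° → track 215.4°, groundspeed 98.6 kt
Leg 5: heading 237.5°; drift +0.7° → track 238.2°, groundspeed 98.5 kt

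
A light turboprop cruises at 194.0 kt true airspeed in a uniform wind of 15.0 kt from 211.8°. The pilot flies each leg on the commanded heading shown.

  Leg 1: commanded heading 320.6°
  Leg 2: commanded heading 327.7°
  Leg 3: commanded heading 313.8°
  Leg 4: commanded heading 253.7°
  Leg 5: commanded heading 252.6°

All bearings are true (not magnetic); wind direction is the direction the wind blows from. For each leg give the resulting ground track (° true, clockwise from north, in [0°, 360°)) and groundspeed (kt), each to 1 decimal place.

Leg 1: track=324.7°, groundspeed=199.3 kt
Leg 2: track=331.5°, groundspeed=201.0 kt
Leg 3: track=318.1°, groundspeed=197.7 kt
Leg 4: track=256.8°, groundspeed=183.1 kt
Leg 5: track=255.7°, groundspeed=182.9 kt

Leg 1: heading 320.6°; drift +4.1° → track 324.7°, groundspeed 199.3 kt
Leg 2: heading 327.7°; drift +3.8° → track 331.5°, groundspeed 201.0 kt
Leg 3: heading 313.8°; drift +4.3° → track 318.1°, groundspeed 197.7 kt
Leg 4: heading 253.7°; drift +3.1° → track 256.8°, groundspeed 183.1 kt
Leg 5: heading 252.6°; drift +3.1° → track 255.7°, groundspeed 182.9 kt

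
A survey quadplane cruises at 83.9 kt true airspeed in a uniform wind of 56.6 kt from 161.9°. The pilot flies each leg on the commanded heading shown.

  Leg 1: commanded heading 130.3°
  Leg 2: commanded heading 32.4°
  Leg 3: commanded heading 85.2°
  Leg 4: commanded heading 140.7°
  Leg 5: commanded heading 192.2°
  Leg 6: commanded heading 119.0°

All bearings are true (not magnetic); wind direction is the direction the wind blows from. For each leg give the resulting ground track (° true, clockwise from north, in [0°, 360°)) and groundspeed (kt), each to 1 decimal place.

Leg 1: track=90.6°, groundspeed=46.4 kt
Leg 2: track=12.4°, groundspeed=127.6 kt
Leg 3: track=47.3°, groundspeed=89.8 kt
Leg 4: track=107.4°, groundspeed=37.3 kt
Leg 5: track=231.4°, groundspeed=45.2 kt
Leg 6: track=76.8°, groundspeed=57.3 kt

Leg 1: heading 130.3°; drift -39.7° → track 90.6°, groundspeed 46.4 kt
Leg 2: heading 32.4°; drift -20.0° → track 12.4°, groundspeed 127.6 kt
Leg 3: heading 85.2°; drift -37.9° → track 47.3°, groundspeed 89.8 kt
Leg 4: heading 140.7°; drift -33.3° → track 107.4°, groundspeed 37.3 kt
Leg 5: heading 192.2°; drift +39.2° → track 231.4°, groundspeed 45.2 kt
Leg 6: heading 119.0°; drift -42.2° → track 76.8°, groundspeed 57.3 kt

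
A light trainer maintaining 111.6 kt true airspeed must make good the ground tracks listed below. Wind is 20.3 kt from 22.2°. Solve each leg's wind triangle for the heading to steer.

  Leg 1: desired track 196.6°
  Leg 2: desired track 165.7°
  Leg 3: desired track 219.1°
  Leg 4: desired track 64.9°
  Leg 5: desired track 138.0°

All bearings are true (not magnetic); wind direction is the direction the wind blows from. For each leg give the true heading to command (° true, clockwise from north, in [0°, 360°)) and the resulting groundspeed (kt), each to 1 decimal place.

Leg 1: heading=195.6°, groundspeed=131.8 kt
Leg 2: heading=159.5°, groundspeed=127.3 kt
Leg 3: heading=222.1°, groundspeed=130.9 kt
Leg 4: heading=57.8°, groundspeed=95.8 kt
Leg 5: heading=128.6°, groundspeed=118.9 kt

Leg 1: desired track 196.6°; wind correction -1.0° → command heading 195.6°, groundspeed 131.8 kt
Leg 2: desired track 165.7°; wind correction -6.2° → command heading 159.5°, groundspeed 127.3 kt
Leg 3: desired track 219.1°; wind correction +3.0° → command heading 222.1°, groundspeed 130.9 kt
Leg 4: desired track 64.9°; wind correction -7.1° → command heading 57.8°, groundspeed 95.8 kt
Leg 5: desired track 138.0°; wind correction -9.4° → command heading 128.6°, groundspeed 118.9 kt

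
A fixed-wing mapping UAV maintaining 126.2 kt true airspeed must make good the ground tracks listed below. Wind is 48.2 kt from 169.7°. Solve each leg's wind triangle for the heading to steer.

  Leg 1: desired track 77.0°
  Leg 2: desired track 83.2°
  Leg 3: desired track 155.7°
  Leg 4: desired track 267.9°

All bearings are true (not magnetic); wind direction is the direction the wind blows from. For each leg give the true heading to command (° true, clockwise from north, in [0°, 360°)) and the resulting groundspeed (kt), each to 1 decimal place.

Leg 1: heading=99.4°, groundspeed=118.9 kt
Leg 2: heading=105.6°, groundspeed=113.7 kt
Leg 3: heading=161.0°, groundspeed=78.9 kt
Leg 4: heading=245.7°, groundspeed=123.7 kt

Leg 1: desired track 77.0°; wind correction +22.4° → command heading 99.4°, groundspeed 118.9 kt
Leg 2: desired track 83.2°; wind correction +22.4° → command heading 105.6°, groundspeed 113.7 kt
Leg 3: desired track 155.7°; wind correction +5.3° → command heading 161.0°, groundspeed 78.9 kt
Leg 4: desired track 267.9°; wind correction -22.2° → command heading 245.7°, groundspeed 123.7 kt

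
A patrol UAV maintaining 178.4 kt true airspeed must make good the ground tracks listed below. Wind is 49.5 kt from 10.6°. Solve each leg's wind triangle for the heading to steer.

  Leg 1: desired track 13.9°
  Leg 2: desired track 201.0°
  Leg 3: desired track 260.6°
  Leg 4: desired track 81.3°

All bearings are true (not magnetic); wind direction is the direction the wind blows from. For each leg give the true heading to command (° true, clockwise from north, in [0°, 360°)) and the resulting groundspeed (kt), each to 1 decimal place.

Leg 1: desired track 13.9°; wind correction -0.9° → command heading 13.0°, groundspeed 129.0 kt
Leg 2: desired track 201.0°; wind correction +2.9° → command heading 203.9°, groundspeed 226.9 kt
Leg 3: desired track 260.6°; wind correction +15.1° → command heading 275.7°, groundspeed 189.2 kt
Leg 4: desired track 81.3°; wind correction -15.2° → command heading 66.1°, groundspeed 155.8 kt

Leg 1: heading=13.0°, groundspeed=129.0 kt
Leg 2: heading=203.9°, groundspeed=226.9 kt
Leg 3: heading=275.7°, groundspeed=189.2 kt
Leg 4: heading=66.1°, groundspeed=155.8 kt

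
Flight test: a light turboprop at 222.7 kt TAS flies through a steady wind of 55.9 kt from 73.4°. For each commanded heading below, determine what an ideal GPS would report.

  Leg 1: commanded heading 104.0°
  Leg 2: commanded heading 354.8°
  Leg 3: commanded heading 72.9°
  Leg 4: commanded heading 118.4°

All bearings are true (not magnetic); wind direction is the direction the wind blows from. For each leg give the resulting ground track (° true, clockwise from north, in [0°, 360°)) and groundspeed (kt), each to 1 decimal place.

Leg 1: heading 104.0°; drift +9.3° → track 113.3°, groundspeed 176.9 kt
Leg 2: heading 354.8°; drift -14.5° → track 340.3°, groundspeed 218.6 kt
Leg 3: heading 72.9°; drift -0.2° → track 72.7°, groundspeed 166.8 kt
Leg 4: heading 118.4°; drift +12.2° → track 130.6°, groundspeed 187.4 kt

Leg 1: track=113.3°, groundspeed=176.9 kt
Leg 2: track=340.3°, groundspeed=218.6 kt
Leg 3: track=72.7°, groundspeed=166.8 kt
Leg 4: track=130.6°, groundspeed=187.4 kt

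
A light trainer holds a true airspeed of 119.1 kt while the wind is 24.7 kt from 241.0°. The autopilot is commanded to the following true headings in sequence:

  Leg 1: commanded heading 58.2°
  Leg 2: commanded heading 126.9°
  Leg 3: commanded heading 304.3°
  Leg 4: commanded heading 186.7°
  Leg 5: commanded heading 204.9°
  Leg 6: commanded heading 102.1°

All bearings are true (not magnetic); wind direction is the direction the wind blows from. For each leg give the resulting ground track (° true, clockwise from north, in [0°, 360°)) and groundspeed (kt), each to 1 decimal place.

Leg 1: track=58.7°, groundspeed=143.8 kt
Leg 2: track=117.0°, groundspeed=131.1 kt
Leg 3: track=315.8°, groundspeed=110.2 kt
Leg 4: track=175.9°, groundspeed=106.6 kt
Leg 5: track=196.5°, groundspeed=100.2 kt
Leg 6: track=95.4°, groundspeed=138.7 kt

Leg 1: heading 58.2°; drift +0.5° → track 58.7°, groundspeed 143.8 kt
Leg 2: heading 126.9°; drift -9.9° → track 117.0°, groundspeed 131.1 kt
Leg 3: heading 304.3°; drift +11.5° → track 315.8°, groundspeed 110.2 kt
Leg 4: heading 186.7°; drift -10.8° → track 175.9°, groundspeed 106.6 kt
Leg 5: heading 204.9°; drift -8.4° → track 196.5°, groundspeed 100.2 kt
Leg 6: heading 102.1°; drift -6.7° → track 95.4°, groundspeed 138.7 kt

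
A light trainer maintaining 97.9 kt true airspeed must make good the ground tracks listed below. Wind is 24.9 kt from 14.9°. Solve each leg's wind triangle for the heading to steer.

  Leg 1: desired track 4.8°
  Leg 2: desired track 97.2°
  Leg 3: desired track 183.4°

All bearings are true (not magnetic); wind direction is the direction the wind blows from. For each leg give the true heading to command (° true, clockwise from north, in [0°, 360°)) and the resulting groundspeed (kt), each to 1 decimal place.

Leg 1: desired track 4.8°; wind correction +2.6° → command heading 7.4°, groundspeed 73.3 kt
Leg 2: desired track 97.2°; wind correction -14.6° → command heading 82.6°, groundspeed 91.4 kt
Leg 3: desired track 183.4°; wind correction -2.9° → command heading 180.5°, groundspeed 122.2 kt

Leg 1: heading=7.4°, groundspeed=73.3 kt
Leg 2: heading=82.6°, groundspeed=91.4 kt
Leg 3: heading=180.5°, groundspeed=122.2 kt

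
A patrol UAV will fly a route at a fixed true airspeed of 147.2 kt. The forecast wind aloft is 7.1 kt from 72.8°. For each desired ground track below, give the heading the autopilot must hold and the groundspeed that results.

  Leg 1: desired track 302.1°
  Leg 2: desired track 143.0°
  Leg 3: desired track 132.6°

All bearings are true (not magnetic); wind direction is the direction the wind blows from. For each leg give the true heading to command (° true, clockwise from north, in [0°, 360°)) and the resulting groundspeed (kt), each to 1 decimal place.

Leg 1: desired track 302.1°; wind correction +2.1° → command heading 304.2°, groundspeed 151.7 kt
Leg 2: desired track 143.0°; wind correction -2.6° → command heading 140.4°, groundspeed 144.6 kt
Leg 3: desired track 132.6°; wind correction -2.4° → command heading 130.2°, groundspeed 143.5 kt

Leg 1: heading=304.2°, groundspeed=151.7 kt
Leg 2: heading=140.4°, groundspeed=144.6 kt
Leg 3: heading=130.2°, groundspeed=143.5 kt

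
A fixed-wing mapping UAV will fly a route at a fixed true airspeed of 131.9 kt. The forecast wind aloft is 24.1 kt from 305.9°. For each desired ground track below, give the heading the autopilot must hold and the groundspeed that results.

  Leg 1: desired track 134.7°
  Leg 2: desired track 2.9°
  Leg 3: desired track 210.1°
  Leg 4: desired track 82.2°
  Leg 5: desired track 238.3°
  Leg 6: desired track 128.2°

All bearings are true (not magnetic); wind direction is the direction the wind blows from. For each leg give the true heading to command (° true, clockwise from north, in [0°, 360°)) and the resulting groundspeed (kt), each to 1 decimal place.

Leg 1: heading=136.3°, groundspeed=155.7 kt
Leg 2: heading=354.1°, groundspeed=117.2 kt
Leg 3: heading=220.6°, groundspeed=132.1 kt
Leg 4: heading=74.9°, groundspeed=148.3 kt
Leg 5: heading=248.0°, groundspeed=120.8 kt
Leg 6: heading=128.6°, groundspeed=156.0 kt

Leg 1: desired track 134.7°; wind correction +1.6° → command heading 136.3°, groundspeed 155.7 kt
Leg 2: desired track 2.9°; wind correction -8.8° → command heading 354.1°, groundspeed 117.2 kt
Leg 3: desired track 210.1°; wind correction +10.5° → command heading 220.6°, groundspeed 132.1 kt
Leg 4: desired track 82.2°; wind correction -7.3° → command heading 74.9°, groundspeed 148.3 kt
Leg 5: desired track 238.3°; wind correction +9.7° → command heading 248.0°, groundspeed 120.8 kt
Leg 6: desired track 128.2°; wind correction +0.4° → command heading 128.6°, groundspeed 156.0 kt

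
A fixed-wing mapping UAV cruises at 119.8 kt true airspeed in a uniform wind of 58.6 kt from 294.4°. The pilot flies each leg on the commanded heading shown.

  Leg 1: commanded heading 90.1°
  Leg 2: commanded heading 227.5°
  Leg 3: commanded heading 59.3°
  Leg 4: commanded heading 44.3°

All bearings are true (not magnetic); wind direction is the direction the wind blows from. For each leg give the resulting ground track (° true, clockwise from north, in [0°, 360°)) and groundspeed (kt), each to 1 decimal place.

Leg 1: track=98.0°, groundspeed=174.9 kt
Leg 2: track=198.4°, groundspeed=110.8 kt
Leg 3: track=76.7°, groundspeed=160.7 kt
Leg 4: track=65.8°, groundspeed=150.2 kt

Leg 1: heading 90.1°; drift +7.9° → track 98.0°, groundspeed 174.9 kt
Leg 2: heading 227.5°; drift -29.1° → track 198.4°, groundspeed 110.8 kt
Leg 3: heading 59.3°; drift +17.4° → track 76.7°, groundspeed 160.7 kt
Leg 4: heading 44.3°; drift +21.5° → track 65.8°, groundspeed 150.2 kt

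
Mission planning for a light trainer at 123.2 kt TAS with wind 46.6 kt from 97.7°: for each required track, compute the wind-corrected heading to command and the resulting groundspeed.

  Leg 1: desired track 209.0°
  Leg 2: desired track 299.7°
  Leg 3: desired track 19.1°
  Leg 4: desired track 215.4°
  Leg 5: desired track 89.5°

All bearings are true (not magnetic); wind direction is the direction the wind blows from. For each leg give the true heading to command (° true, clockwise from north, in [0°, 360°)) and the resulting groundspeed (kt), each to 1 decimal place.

Leg 1: heading=188.4°, groundspeed=132.2 kt
Leg 2: heading=307.8°, groundspeed=165.2 kt
Leg 3: heading=40.9°, groundspeed=105.2 kt
Leg 4: heading=195.8°, groundspeed=137.7 kt
Leg 5: heading=92.6°, groundspeed=76.9 kt

Leg 1: desired track 209.0°; wind correction -20.6° → command heading 188.4°, groundspeed 132.2 kt
Leg 2: desired track 299.7°; wind correction +8.1° → command heading 307.8°, groundspeed 165.2 kt
Leg 3: desired track 19.1°; wind correction +21.8° → command heading 40.9°, groundspeed 105.2 kt
Leg 4: desired track 215.4°; wind correction -19.6° → command heading 195.8°, groundspeed 137.7 kt
Leg 5: desired track 89.5°; wind correction +3.1° → command heading 92.6°, groundspeed 76.9 kt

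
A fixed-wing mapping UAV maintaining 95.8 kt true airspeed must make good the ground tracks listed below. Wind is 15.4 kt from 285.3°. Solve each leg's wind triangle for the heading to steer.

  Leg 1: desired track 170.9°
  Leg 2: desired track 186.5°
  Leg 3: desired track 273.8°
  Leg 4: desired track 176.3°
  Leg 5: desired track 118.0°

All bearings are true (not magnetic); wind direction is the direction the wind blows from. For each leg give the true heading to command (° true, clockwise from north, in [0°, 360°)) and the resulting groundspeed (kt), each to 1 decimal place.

Leg 1: heading=179.3°, groundspeed=101.1 kt
Leg 2: heading=195.6°, groundspeed=96.9 kt
Leg 3: heading=275.6°, groundspeed=80.7 kt
Leg 4: heading=185.0°, groundspeed=99.7 kt
Leg 5: heading=120.0°, groundspeed=110.8 kt

Leg 1: desired track 170.9°; wind correction +8.4° → command heading 179.3°, groundspeed 101.1 kt
Leg 2: desired track 186.5°; wind correction +9.1° → command heading 195.6°, groundspeed 96.9 kt
Leg 3: desired track 273.8°; wind correction +1.8° → command heading 275.6°, groundspeed 80.7 kt
Leg 4: desired track 176.3°; wind correction +8.7° → command heading 185.0°, groundspeed 99.7 kt
Leg 5: desired track 118.0°; wind correction +2.0° → command heading 120.0°, groundspeed 110.8 kt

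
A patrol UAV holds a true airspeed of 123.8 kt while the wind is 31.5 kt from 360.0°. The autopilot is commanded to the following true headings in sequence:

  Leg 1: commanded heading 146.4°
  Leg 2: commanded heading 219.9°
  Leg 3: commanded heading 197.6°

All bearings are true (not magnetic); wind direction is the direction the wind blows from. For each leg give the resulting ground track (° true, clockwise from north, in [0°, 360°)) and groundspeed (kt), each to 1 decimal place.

Leg 1: heading 146.4°; drift +6.6° → track 153.0°, groundspeed 151.0 kt
Leg 2: heading 219.9°; drift -7.8° → track 212.1°, groundspeed 149.3 kt
Leg 3: heading 197.6°; drift -3.5° → track 194.1°, groundspeed 154.1 kt

Leg 1: track=153.0°, groundspeed=151.0 kt
Leg 2: track=212.1°, groundspeed=149.3 kt
Leg 3: track=194.1°, groundspeed=154.1 kt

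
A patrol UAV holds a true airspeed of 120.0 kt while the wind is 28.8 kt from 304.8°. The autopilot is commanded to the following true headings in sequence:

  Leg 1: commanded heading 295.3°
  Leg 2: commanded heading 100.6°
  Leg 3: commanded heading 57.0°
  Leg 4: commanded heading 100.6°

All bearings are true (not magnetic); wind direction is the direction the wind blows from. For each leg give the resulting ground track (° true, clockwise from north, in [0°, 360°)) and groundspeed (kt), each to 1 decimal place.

Leg 1: heading 295.3°; drift -3.0° → track 292.3°, groundspeed 91.7 kt
Leg 2: heading 100.6°; drift +4.6° → track 105.2°, groundspeed 146.7 kt
Leg 3: heading 57.0°; drift +11.5° → track 68.5°, groundspeed 133.6 kt
Leg 4: heading 100.6°; drift +4.6° → track 105.2°, groundspeed 146.7 kt

Leg 1: track=292.3°, groundspeed=91.7 kt
Leg 2: track=105.2°, groundspeed=146.7 kt
Leg 3: track=68.5°, groundspeed=133.6 kt
Leg 4: track=105.2°, groundspeed=146.7 kt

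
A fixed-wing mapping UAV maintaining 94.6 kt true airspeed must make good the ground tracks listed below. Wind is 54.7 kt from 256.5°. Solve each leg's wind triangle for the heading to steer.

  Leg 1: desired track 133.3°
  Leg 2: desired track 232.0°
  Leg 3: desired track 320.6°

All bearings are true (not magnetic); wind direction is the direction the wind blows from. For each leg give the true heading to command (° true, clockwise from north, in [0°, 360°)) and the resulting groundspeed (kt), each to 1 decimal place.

Leg 1: heading=162.2°, groundspeed=112.7 kt
Leg 2: heading=245.9°, groundspeed=42.1 kt
Leg 3: heading=289.3°, groundspeed=56.9 kt

Leg 1: desired track 133.3°; wind correction +28.9° → command heading 162.2°, groundspeed 112.7 kt
Leg 2: desired track 232.0°; wind correction +13.9° → command heading 245.9°, groundspeed 42.1 kt
Leg 3: desired track 320.6°; wind correction -31.3° → command heading 289.3°, groundspeed 56.9 kt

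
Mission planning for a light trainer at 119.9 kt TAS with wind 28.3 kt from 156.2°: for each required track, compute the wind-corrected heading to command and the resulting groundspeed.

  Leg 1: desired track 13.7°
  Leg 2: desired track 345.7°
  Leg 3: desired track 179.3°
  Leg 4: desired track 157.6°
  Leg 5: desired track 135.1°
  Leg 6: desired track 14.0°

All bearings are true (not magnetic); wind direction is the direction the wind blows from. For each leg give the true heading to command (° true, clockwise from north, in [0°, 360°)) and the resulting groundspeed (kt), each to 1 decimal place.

Leg 1: heading=22.0°, groundspeed=141.1 kt
Leg 2: heading=347.9°, groundspeed=147.7 kt
Leg 3: heading=174.0°, groundspeed=93.4 kt
Leg 4: heading=157.3°, groundspeed=91.6 kt
Leg 5: heading=140.0°, groundspeed=93.1 kt
Leg 6: heading=22.3°, groundspeed=141.0 kt

Leg 1: desired track 13.7°; wind correction +8.3° → command heading 22.0°, groundspeed 141.1 kt
Leg 2: desired track 345.7°; wind correction +2.2° → command heading 347.9°, groundspeed 147.7 kt
Leg 3: desired track 179.3°; wind correction -5.3° → command heading 174.0°, groundspeed 93.4 kt
Leg 4: desired track 157.6°; wind correction -0.3° → command heading 157.3°, groundspeed 91.6 kt
Leg 5: desired track 135.1°; wind correction +4.9° → command heading 140.0°, groundspeed 93.1 kt
Leg 6: desired track 14.0°; wind correction +8.3° → command heading 22.3°, groundspeed 141.0 kt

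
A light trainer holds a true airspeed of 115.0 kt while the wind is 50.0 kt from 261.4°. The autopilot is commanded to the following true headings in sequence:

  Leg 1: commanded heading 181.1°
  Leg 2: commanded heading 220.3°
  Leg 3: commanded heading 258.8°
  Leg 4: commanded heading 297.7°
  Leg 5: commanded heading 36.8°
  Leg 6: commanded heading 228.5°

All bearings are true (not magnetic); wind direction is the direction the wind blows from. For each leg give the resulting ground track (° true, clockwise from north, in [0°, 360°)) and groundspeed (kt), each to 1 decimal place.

Leg 1: heading 181.1°; drift -24.8° → track 156.3°, groundspeed 117.4 kt
Leg 2: heading 220.3°; drift -23.0° → track 197.3°, groundspeed 84.0 kt
Leg 3: heading 258.8°; drift -2.0° → track 256.8°, groundspeed 65.1 kt
Leg 4: heading 297.7°; drift +21.6° → track 319.3°, groundspeed 80.4 kt
Leg 5: heading 36.8°; drift +13.1° → track 49.9°, groundspeed 154.6 kt
Leg 6: heading 228.5°; drift -20.4° → track 208.1°, groundspeed 77.9 kt

Leg 1: track=156.3°, groundspeed=117.4 kt
Leg 2: track=197.3°, groundspeed=84.0 kt
Leg 3: track=256.8°, groundspeed=65.1 kt
Leg 4: track=319.3°, groundspeed=80.4 kt
Leg 5: track=49.9°, groundspeed=154.6 kt
Leg 6: track=208.1°, groundspeed=77.9 kt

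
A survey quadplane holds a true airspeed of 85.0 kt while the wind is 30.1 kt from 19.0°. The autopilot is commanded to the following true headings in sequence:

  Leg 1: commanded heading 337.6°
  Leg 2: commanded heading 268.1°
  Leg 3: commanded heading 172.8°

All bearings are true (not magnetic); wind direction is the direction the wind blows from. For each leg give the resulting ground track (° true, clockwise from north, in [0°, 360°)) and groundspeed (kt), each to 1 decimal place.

Leg 1: heading 337.6°; drift -17.7° → track 319.9°, groundspeed 65.5 kt
Leg 2: heading 268.1°; drift -16.4° → track 251.7°, groundspeed 99.8 kt
Leg 3: heading 172.8°; drift +6.8° → track 179.6°, groundspeed 112.8 kt

Leg 1: track=319.9°, groundspeed=65.5 kt
Leg 2: track=251.7°, groundspeed=99.8 kt
Leg 3: track=179.6°, groundspeed=112.8 kt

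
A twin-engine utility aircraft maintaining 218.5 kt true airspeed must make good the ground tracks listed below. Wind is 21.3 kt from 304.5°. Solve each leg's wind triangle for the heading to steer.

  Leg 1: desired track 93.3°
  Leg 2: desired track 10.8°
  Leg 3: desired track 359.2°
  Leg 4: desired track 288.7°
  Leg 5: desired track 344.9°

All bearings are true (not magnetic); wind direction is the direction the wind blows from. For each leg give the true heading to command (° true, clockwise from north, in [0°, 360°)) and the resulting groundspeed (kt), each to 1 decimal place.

Leg 1: heading=90.4°, groundspeed=236.4 kt
Leg 2: heading=5.7°, groundspeed=209.1 kt
Leg 3: heading=354.6°, groundspeed=205.5 kt
Leg 4: heading=290.2°, groundspeed=197.9 kt
Leg 5: heading=341.3°, groundspeed=201.8 kt

Leg 1: desired track 93.3°; wind correction -2.9° → command heading 90.4°, groundspeed 236.4 kt
Leg 2: desired track 10.8°; wind correction -5.1° → command heading 5.7°, groundspeed 209.1 kt
Leg 3: desired track 359.2°; wind correction -4.6° → command heading 354.6°, groundspeed 205.5 kt
Leg 4: desired track 288.7°; wind correction +1.5° → command heading 290.2°, groundspeed 197.9 kt
Leg 5: desired track 344.9°; wind correction -3.6° → command heading 341.3°, groundspeed 201.8 kt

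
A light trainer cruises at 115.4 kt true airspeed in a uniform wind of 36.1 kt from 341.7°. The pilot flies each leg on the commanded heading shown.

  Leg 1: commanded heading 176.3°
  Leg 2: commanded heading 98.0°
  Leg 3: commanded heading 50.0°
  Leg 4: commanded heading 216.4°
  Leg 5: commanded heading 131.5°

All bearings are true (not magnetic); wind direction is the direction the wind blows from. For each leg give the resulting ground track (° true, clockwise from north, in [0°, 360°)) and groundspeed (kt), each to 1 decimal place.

Leg 1: heading 176.3°; drift -3.5° → track 172.8°, groundspeed 150.6 kt
Leg 2: heading 98.0°; drift +13.8° → track 111.8°, groundspeed 135.3 kt
Leg 3: heading 50.0°; drift +18.2° → track 68.2°, groundspeed 107.4 kt
Leg 4: heading 216.4°; drift -12.2° → track 204.2°, groundspeed 139.4 kt
Leg 5: heading 131.5°; drift +7.1° → track 138.6°, groundspeed 147.7 kt

Leg 1: track=172.8°, groundspeed=150.6 kt
Leg 2: track=111.8°, groundspeed=135.3 kt
Leg 3: track=68.2°, groundspeed=107.4 kt
Leg 4: track=204.2°, groundspeed=139.4 kt
Leg 5: track=138.6°, groundspeed=147.7 kt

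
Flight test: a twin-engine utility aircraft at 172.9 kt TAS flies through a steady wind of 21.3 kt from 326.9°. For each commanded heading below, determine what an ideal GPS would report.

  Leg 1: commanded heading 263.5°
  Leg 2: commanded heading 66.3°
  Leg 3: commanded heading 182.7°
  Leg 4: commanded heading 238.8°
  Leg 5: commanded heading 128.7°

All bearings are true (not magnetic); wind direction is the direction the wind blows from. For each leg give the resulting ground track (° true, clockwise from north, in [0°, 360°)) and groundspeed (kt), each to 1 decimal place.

Leg 1: track=256.9°, groundspeed=164.5 kt
Leg 2: track=73.1°, groundspeed=177.6 kt
Leg 3: track=179.0°, groundspeed=190.6 kt
Leg 4: track=231.8°, groundspeed=173.5 kt
Leg 5: track=130.7°, groundspeed=193.2 kt

Leg 1: heading 263.5°; drift -6.6° → track 256.9°, groundspeed 164.5 kt
Leg 2: heading 66.3°; drift +6.8° → track 73.1°, groundspeed 177.6 kt
Leg 3: heading 182.7°; drift -3.7° → track 179.0°, groundspeed 190.6 kt
Leg 4: heading 238.8°; drift -7.0° → track 231.8°, groundspeed 173.5 kt
Leg 5: heading 128.7°; drift +2.0° → track 130.7°, groundspeed 193.2 kt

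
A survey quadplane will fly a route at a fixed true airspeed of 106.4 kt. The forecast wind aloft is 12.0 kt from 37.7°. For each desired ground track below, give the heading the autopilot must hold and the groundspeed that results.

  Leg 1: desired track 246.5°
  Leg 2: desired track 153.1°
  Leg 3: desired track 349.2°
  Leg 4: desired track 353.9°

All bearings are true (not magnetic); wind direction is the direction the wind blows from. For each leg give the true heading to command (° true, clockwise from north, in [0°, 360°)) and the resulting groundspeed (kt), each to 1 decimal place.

Leg 1: heading=249.6°, groundspeed=116.8 kt
Leg 2: heading=147.3°, groundspeed=111.0 kt
Leg 3: heading=354.0°, groundspeed=98.1 kt
Leg 4: heading=358.4°, groundspeed=97.4 kt

Leg 1: desired track 246.5°; wind correction +3.1° → command heading 249.6°, groundspeed 116.8 kt
Leg 2: desired track 153.1°; wind correction -5.8° → command heading 147.3°, groundspeed 111.0 kt
Leg 3: desired track 349.2°; wind correction +4.8° → command heading 354.0°, groundspeed 98.1 kt
Leg 4: desired track 353.9°; wind correction +4.5° → command heading 358.4°, groundspeed 97.4 kt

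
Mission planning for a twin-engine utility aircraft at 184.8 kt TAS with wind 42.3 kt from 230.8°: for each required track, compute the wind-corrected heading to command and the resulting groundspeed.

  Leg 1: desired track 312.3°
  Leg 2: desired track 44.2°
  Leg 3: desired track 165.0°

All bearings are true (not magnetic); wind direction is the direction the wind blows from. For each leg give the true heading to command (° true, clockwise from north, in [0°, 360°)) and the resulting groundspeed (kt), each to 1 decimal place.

Leg 1: heading=299.2°, groundspeed=173.8 kt
Leg 2: heading=42.7°, groundspeed=226.8 kt
Leg 3: heading=177.1°, groundspeed=163.4 kt

Leg 1: desired track 312.3°; wind correction -13.1° → command heading 299.2°, groundspeed 173.8 kt
Leg 2: desired track 44.2°; wind correction -1.5° → command heading 42.7°, groundspeed 226.8 kt
Leg 3: desired track 165.0°; wind correction +12.1° → command heading 177.1°, groundspeed 163.4 kt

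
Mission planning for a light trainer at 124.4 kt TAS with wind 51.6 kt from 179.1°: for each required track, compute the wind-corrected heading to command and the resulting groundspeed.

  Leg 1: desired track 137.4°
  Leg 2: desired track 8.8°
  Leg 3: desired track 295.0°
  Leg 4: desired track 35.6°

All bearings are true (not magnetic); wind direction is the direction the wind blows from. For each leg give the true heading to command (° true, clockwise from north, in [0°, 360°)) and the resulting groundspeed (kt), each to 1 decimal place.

Leg 1: desired track 137.4°; wind correction +16.0° → command heading 153.4°, groundspeed 81.0 kt
Leg 2: desired track 8.8°; wind correction +4.0° → command heading 12.8°, groundspeed 175.0 kt
Leg 3: desired track 295.0°; wind correction -21.9° → command heading 273.1°, groundspeed 138.0 kt
Leg 4: desired track 35.6°; wind correction +14.3° → command heading 49.9°, groundspeed 162.0 kt

Leg 1: heading=153.4°, groundspeed=81.0 kt
Leg 2: heading=12.8°, groundspeed=175.0 kt
Leg 3: heading=273.1°, groundspeed=138.0 kt
Leg 4: heading=49.9°, groundspeed=162.0 kt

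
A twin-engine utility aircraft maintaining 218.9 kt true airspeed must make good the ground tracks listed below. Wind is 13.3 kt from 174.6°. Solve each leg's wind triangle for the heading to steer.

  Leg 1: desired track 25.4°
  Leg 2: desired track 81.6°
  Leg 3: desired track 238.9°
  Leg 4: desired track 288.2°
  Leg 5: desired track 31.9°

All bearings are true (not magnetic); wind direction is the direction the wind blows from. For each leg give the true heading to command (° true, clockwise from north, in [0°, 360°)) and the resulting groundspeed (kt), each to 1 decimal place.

Leg 1: desired track 25.4°; wind correction +1.8° → command heading 27.2°, groundspeed 230.2 kt
Leg 2: desired track 81.6°; wind correction +3.5° → command heading 85.1°, groundspeed 219.2 kt
Leg 3: desired track 238.9°; wind correction -3.1° → command heading 235.8°, groundspeed 212.8 kt
Leg 4: desired track 288.2°; wind correction -3.2° → command heading 285.0°, groundspeed 223.9 kt
Leg 5: desired track 31.9°; wind correction +2.1° → command heading 34.0°, groundspeed 229.3 kt

Leg 1: heading=27.2°, groundspeed=230.2 kt
Leg 2: heading=85.1°, groundspeed=219.2 kt
Leg 3: heading=235.8°, groundspeed=212.8 kt
Leg 4: heading=285.0°, groundspeed=223.9 kt
Leg 5: heading=34.0°, groundspeed=229.3 kt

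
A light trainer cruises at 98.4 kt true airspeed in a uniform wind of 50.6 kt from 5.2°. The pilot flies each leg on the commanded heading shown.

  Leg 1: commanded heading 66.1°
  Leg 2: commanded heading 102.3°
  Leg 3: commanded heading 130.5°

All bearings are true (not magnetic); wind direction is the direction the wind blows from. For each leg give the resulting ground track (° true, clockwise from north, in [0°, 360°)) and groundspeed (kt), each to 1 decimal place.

Leg 1: heading 66.1°; drift +30.9° → track 97.0°, groundspeed 86.0 kt
Leg 2: heading 102.3°; drift +25.6° → track 127.9°, groundspeed 116.1 kt
Leg 3: heading 130.5°; drift +17.9° → track 148.4°, groundspeed 134.2 kt

Leg 1: track=97.0°, groundspeed=86.0 kt
Leg 2: track=127.9°, groundspeed=116.1 kt
Leg 3: track=148.4°, groundspeed=134.2 kt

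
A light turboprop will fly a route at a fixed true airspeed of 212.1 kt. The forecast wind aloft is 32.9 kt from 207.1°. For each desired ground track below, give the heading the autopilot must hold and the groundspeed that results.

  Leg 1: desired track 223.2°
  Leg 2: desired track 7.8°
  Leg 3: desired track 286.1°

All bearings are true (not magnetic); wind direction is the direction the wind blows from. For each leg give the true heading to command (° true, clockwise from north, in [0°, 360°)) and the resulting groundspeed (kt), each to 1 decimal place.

Leg 1: heading=220.7°, groundspeed=180.3 kt
Leg 2: heading=4.9°, groundspeed=242.9 kt
Leg 3: heading=277.3°, groundspeed=203.3 kt

Leg 1: desired track 223.2°; wind correction -2.5° → command heading 220.7°, groundspeed 180.3 kt
Leg 2: desired track 7.8°; wind correction -2.9° → command heading 4.9°, groundspeed 242.9 kt
Leg 3: desired track 286.1°; wind correction -8.8° → command heading 277.3°, groundspeed 203.3 kt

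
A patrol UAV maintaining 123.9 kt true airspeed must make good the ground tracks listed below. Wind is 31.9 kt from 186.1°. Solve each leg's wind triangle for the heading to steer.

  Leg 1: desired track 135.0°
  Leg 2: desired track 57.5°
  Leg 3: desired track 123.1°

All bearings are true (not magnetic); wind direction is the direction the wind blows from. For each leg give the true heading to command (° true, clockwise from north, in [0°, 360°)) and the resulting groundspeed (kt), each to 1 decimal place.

Leg 1: heading=146.6°, groundspeed=101.4 kt
Leg 2: heading=69.1°, groundspeed=141.3 kt
Leg 3: heading=136.4°, groundspeed=106.1 kt

Leg 1: desired track 135.0°; wind correction +11.6° → command heading 146.6°, groundspeed 101.4 kt
Leg 2: desired track 57.5°; wind correction +11.6° → command heading 69.1°, groundspeed 141.3 kt
Leg 3: desired track 123.1°; wind correction +13.3° → command heading 136.4°, groundspeed 106.1 kt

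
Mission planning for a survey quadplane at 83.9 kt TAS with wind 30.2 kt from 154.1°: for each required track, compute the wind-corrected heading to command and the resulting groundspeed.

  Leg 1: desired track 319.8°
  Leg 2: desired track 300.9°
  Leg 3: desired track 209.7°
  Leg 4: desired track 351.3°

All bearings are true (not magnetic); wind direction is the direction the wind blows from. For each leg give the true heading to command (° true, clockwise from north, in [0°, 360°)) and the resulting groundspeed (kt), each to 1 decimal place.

Leg 1: heading=314.7°, groundspeed=112.8 kt
Leg 2: heading=289.5°, groundspeed=107.5 kt
Leg 3: heading=192.4°, groundspeed=63.1 kt
Leg 4: heading=357.4°, groundspeed=112.3 kt

Leg 1: desired track 319.8°; wind correction -5.1° → command heading 314.7°, groundspeed 112.8 kt
Leg 2: desired track 300.9°; wind correction -11.4° → command heading 289.5°, groundspeed 107.5 kt
Leg 3: desired track 209.7°; wind correction -17.3° → command heading 192.4°, groundspeed 63.1 kt
Leg 4: desired track 351.3°; wind correction +6.1° → command heading 357.4°, groundspeed 112.3 kt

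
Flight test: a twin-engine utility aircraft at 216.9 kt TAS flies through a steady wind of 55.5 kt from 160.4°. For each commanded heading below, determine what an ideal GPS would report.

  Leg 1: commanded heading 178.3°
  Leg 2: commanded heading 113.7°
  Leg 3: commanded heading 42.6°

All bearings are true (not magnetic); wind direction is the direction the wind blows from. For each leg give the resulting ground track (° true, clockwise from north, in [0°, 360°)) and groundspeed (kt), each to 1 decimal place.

Leg 1: heading 178.3°; drift +5.9° → track 184.2°, groundspeed 165.0 kt
Leg 2: heading 113.7°; drift -12.7° → track 101.0°, groundspeed 183.3 kt
Leg 3: heading 42.6°; drift -11.4° → track 31.2°, groundspeed 247.7 kt

Leg 1: track=184.2°, groundspeed=165.0 kt
Leg 2: track=101.0°, groundspeed=183.3 kt
Leg 3: track=31.2°, groundspeed=247.7 kt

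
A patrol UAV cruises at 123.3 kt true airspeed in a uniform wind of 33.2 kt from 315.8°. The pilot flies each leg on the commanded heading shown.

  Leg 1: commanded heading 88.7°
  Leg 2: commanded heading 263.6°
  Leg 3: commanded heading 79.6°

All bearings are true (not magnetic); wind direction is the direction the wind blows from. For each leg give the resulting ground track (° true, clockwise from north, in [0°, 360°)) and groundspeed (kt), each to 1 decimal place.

Leg 1: track=98.2°, groundspeed=147.9 kt
Leg 2: track=249.3°, groundspeed=106.2 kt
Leg 3: track=90.6°, groundspeed=144.4 kt

Leg 1: heading 88.7°; drift +9.5° → track 98.2°, groundspeed 147.9 kt
Leg 2: heading 263.6°; drift -14.3° → track 249.3°, groundspeed 106.2 kt
Leg 3: heading 79.6°; drift +11.0° → track 90.6°, groundspeed 144.4 kt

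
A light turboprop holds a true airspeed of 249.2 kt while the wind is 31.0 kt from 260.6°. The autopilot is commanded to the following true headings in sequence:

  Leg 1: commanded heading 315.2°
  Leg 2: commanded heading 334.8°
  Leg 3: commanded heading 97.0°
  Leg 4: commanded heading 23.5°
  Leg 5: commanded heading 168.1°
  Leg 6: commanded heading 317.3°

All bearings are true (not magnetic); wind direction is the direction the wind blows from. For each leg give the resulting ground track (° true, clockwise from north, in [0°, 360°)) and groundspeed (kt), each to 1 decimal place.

Leg 1: heading 315.2°; drift +6.2° → track 321.4°, groundspeed 232.6 kt
Leg 2: heading 334.8°; drift +7.1° → track 341.9°, groundspeed 242.6 kt
Leg 3: heading 97.0°; drift -1.8° → track 95.2°, groundspeed 279.1 kt
Leg 4: heading 23.5°; drift +5.6° → track 29.1°, groundspeed 267.3 kt
Leg 5: heading 168.1°; drift -7.0° → track 161.1°, groundspeed 252.5 kt
Leg 6: heading 317.3°; drift +6.4° → track 323.7°, groundspeed 233.6 kt

Leg 1: track=321.4°, groundspeed=232.6 kt
Leg 2: track=341.9°, groundspeed=242.6 kt
Leg 3: track=95.2°, groundspeed=279.1 kt
Leg 4: track=29.1°, groundspeed=267.3 kt
Leg 5: track=161.1°, groundspeed=252.5 kt
Leg 6: track=323.7°, groundspeed=233.6 kt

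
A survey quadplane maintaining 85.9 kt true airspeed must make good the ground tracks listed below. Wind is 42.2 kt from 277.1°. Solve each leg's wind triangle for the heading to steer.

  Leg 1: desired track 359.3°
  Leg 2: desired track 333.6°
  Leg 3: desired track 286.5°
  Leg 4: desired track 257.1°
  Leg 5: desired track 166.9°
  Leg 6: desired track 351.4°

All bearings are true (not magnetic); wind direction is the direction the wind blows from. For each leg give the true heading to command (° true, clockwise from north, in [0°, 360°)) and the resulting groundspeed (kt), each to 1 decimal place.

Leg 1: desired track 359.3°; wind correction -29.1° → command heading 330.2°, groundspeed 69.3 kt
Leg 2: desired track 333.6°; wind correction -24.2° → command heading 309.4°, groundspeed 55.1 kt
Leg 3: desired track 286.5°; wind correction -4.6° → command heading 281.9°, groundspeed 44.0 kt
Leg 4: desired track 257.1°; wind correction +9.7° → command heading 266.8°, groundspeed 45.0 kt
Leg 5: desired track 166.9°; wind correction +27.5° → command heading 194.4°, groundspeed 90.8 kt
Leg 6: desired track 351.4°; wind correction -28.2° → command heading 323.2°, groundspeed 64.3 kt

Leg 1: heading=330.2°, groundspeed=69.3 kt
Leg 2: heading=309.4°, groundspeed=55.1 kt
Leg 3: heading=281.9°, groundspeed=44.0 kt
Leg 4: heading=266.8°, groundspeed=45.0 kt
Leg 5: heading=194.4°, groundspeed=90.8 kt
Leg 6: heading=323.2°, groundspeed=64.3 kt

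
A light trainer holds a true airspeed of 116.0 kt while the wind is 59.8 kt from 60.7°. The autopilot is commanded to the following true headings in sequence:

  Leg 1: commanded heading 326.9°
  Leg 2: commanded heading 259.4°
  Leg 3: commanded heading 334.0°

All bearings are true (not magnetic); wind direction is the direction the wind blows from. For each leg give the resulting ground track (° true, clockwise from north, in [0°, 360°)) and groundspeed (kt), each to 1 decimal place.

Leg 1: heading 326.9°; drift -26.4° → track 300.5°, groundspeed 134.0 kt
Leg 2: heading 259.4°; drift -6.3° → track 253.1°, groundspeed 173.7 kt
Leg 3: heading 334.0°; drift -27.9° → track 306.1°, groundspeed 127.4 kt

Leg 1: track=300.5°, groundspeed=134.0 kt
Leg 2: track=253.1°, groundspeed=173.7 kt
Leg 3: track=306.1°, groundspeed=127.4 kt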